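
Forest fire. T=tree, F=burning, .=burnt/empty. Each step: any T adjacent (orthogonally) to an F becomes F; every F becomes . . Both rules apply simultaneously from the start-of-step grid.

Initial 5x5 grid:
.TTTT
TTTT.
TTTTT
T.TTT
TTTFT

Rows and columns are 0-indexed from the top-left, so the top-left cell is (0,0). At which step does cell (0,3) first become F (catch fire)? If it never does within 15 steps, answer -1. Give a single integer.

Step 1: cell (0,3)='T' (+3 fires, +1 burnt)
Step 2: cell (0,3)='T' (+4 fires, +3 burnt)
Step 3: cell (0,3)='T' (+4 fires, +4 burnt)
Step 4: cell (0,3)='F' (+4 fires, +4 burnt)
  -> target ignites at step 4
Step 5: cell (0,3)='.' (+4 fires, +4 burnt)
Step 6: cell (0,3)='.' (+2 fires, +4 burnt)
Step 7: cell (0,3)='.' (+0 fires, +2 burnt)
  fire out at step 7

4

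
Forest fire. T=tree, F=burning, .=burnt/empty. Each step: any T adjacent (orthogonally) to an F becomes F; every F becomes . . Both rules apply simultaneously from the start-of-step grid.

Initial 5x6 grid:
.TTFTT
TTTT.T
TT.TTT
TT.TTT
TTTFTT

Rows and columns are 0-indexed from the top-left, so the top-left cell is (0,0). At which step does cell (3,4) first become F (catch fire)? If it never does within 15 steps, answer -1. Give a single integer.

Step 1: cell (3,4)='T' (+6 fires, +2 burnt)
Step 2: cell (3,4)='F' (+7 fires, +6 burnt)
  -> target ignites at step 2
Step 3: cell (3,4)='.' (+6 fires, +7 burnt)
Step 4: cell (3,4)='.' (+4 fires, +6 burnt)
Step 5: cell (3,4)='.' (+1 fires, +4 burnt)
Step 6: cell (3,4)='.' (+0 fires, +1 burnt)
  fire out at step 6

2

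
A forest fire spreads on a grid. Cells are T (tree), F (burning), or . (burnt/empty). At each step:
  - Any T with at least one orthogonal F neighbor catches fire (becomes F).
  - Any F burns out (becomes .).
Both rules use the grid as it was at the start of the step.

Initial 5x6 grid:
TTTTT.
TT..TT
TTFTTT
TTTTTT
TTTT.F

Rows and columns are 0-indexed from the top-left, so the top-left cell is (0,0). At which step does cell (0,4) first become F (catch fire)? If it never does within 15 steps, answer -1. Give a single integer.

Step 1: cell (0,4)='T' (+4 fires, +2 burnt)
Step 2: cell (0,4)='T' (+8 fires, +4 burnt)
Step 3: cell (0,4)='T' (+7 fires, +8 burnt)
Step 4: cell (0,4)='F' (+4 fires, +7 burnt)
  -> target ignites at step 4
Step 5: cell (0,4)='.' (+1 fires, +4 burnt)
Step 6: cell (0,4)='.' (+0 fires, +1 burnt)
  fire out at step 6

4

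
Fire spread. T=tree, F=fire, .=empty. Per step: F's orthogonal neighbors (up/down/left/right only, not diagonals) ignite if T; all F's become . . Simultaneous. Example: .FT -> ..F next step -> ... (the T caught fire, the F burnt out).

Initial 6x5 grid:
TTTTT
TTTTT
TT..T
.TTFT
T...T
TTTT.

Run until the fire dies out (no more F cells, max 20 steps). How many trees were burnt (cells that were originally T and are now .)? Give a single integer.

Step 1: +2 fires, +1 burnt (F count now 2)
Step 2: +3 fires, +2 burnt (F count now 3)
Step 3: +2 fires, +3 burnt (F count now 2)
Step 4: +4 fires, +2 burnt (F count now 4)
Step 5: +4 fires, +4 burnt (F count now 4)
Step 6: +2 fires, +4 burnt (F count now 2)
Step 7: +0 fires, +2 burnt (F count now 0)
Fire out after step 7
Initially T: 22, now '.': 25
Total burnt (originally-T cells now '.'): 17

Answer: 17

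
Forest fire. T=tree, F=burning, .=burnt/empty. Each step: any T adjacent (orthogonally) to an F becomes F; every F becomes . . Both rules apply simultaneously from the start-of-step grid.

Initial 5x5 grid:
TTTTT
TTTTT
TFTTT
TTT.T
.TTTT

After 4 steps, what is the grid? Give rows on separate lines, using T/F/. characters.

Step 1: 4 trees catch fire, 1 burn out
  TTTTT
  TFTTT
  F.FTT
  TFT.T
  .TTTT
Step 2: 7 trees catch fire, 4 burn out
  TFTTT
  F.FTT
  ...FT
  F.F.T
  .FTTT
Step 3: 5 trees catch fire, 7 burn out
  F.FTT
  ...FT
  ....F
  ....T
  ..FTT
Step 4: 4 trees catch fire, 5 burn out
  ...FT
  ....F
  .....
  ....F
  ...FT

...FT
....F
.....
....F
...FT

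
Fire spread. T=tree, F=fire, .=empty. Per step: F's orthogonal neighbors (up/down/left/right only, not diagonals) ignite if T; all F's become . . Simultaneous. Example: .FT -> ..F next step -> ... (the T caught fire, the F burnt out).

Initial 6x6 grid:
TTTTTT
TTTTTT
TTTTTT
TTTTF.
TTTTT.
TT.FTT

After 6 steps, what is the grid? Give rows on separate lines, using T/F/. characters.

Step 1: 5 trees catch fire, 2 burn out
  TTTTTT
  TTTTTT
  TTTTFT
  TTTF..
  TTTFF.
  TT..FT
Step 2: 6 trees catch fire, 5 burn out
  TTTTTT
  TTTTFT
  TTTF.F
  TTF...
  TTF...
  TT...F
Step 3: 6 trees catch fire, 6 burn out
  TTTTFT
  TTTF.F
  TTF...
  TF....
  TF....
  TT....
Step 4: 7 trees catch fire, 6 burn out
  TTTF.F
  TTF...
  TF....
  F.....
  F.....
  TF....
Step 5: 4 trees catch fire, 7 burn out
  TTF...
  TF....
  F.....
  ......
  ......
  F.....
Step 6: 2 trees catch fire, 4 burn out
  TF....
  F.....
  ......
  ......
  ......
  ......

TF....
F.....
......
......
......
......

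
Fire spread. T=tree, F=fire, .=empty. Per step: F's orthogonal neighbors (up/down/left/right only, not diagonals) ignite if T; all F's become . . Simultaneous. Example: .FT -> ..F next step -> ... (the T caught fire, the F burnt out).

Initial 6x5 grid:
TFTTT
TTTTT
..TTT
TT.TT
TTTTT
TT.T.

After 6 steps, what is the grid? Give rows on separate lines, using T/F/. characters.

Step 1: 3 trees catch fire, 1 burn out
  F.FTT
  TFTTT
  ..TTT
  TT.TT
  TTTTT
  TT.T.
Step 2: 3 trees catch fire, 3 burn out
  ...FT
  F.FTT
  ..TTT
  TT.TT
  TTTTT
  TT.T.
Step 3: 3 trees catch fire, 3 burn out
  ....F
  ...FT
  ..FTT
  TT.TT
  TTTTT
  TT.T.
Step 4: 2 trees catch fire, 3 burn out
  .....
  ....F
  ...FT
  TT.TT
  TTTTT
  TT.T.
Step 5: 2 trees catch fire, 2 burn out
  .....
  .....
  ....F
  TT.FT
  TTTTT
  TT.T.
Step 6: 2 trees catch fire, 2 burn out
  .....
  .....
  .....
  TT..F
  TTTFT
  TT.T.

.....
.....
.....
TT..F
TTTFT
TT.T.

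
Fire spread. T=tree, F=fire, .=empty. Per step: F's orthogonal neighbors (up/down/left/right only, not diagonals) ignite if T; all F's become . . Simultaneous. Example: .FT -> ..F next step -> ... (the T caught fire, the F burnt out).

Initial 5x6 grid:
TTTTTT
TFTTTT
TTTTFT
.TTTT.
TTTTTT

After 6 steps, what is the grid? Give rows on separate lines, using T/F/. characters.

Step 1: 8 trees catch fire, 2 burn out
  TFTTTT
  F.FTFT
  TFTF.F
  .TTTF.
  TTTTTT
Step 2: 10 trees catch fire, 8 burn out
  F.FTFT
  ...F.F
  F.F...
  .FTF..
  TTTTFT
Step 3: 6 trees catch fire, 10 burn out
  ...F.F
  ......
  ......
  ..F...
  TFTF.F
Step 4: 2 trees catch fire, 6 burn out
  ......
  ......
  ......
  ......
  F.F...
Step 5: 0 trees catch fire, 2 burn out
  ......
  ......
  ......
  ......
  ......
Step 6: 0 trees catch fire, 0 burn out
  ......
  ......
  ......
  ......
  ......

......
......
......
......
......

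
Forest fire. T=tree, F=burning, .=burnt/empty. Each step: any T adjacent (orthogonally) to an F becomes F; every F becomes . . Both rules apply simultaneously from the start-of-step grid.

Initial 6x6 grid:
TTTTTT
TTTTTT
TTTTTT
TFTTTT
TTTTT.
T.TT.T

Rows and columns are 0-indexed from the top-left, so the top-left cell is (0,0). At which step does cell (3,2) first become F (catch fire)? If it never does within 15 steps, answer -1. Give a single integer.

Step 1: cell (3,2)='F' (+4 fires, +1 burnt)
  -> target ignites at step 1
Step 2: cell (3,2)='.' (+6 fires, +4 burnt)
Step 3: cell (3,2)='.' (+8 fires, +6 burnt)
Step 4: cell (3,2)='.' (+7 fires, +8 burnt)
Step 5: cell (3,2)='.' (+3 fires, +7 burnt)
Step 6: cell (3,2)='.' (+2 fires, +3 burnt)
Step 7: cell (3,2)='.' (+1 fires, +2 burnt)
Step 8: cell (3,2)='.' (+0 fires, +1 burnt)
  fire out at step 8

1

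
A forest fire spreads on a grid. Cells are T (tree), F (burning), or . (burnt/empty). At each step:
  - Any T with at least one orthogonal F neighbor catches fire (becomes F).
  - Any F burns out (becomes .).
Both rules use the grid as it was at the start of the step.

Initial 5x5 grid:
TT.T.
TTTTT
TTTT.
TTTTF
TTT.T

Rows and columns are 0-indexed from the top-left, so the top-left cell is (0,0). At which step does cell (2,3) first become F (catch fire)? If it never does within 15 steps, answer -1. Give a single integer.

Step 1: cell (2,3)='T' (+2 fires, +1 burnt)
Step 2: cell (2,3)='F' (+2 fires, +2 burnt)
  -> target ignites at step 2
Step 3: cell (2,3)='.' (+4 fires, +2 burnt)
Step 4: cell (2,3)='.' (+6 fires, +4 burnt)
Step 5: cell (2,3)='.' (+3 fires, +6 burnt)
Step 6: cell (2,3)='.' (+2 fires, +3 burnt)
Step 7: cell (2,3)='.' (+1 fires, +2 burnt)
Step 8: cell (2,3)='.' (+0 fires, +1 burnt)
  fire out at step 8

2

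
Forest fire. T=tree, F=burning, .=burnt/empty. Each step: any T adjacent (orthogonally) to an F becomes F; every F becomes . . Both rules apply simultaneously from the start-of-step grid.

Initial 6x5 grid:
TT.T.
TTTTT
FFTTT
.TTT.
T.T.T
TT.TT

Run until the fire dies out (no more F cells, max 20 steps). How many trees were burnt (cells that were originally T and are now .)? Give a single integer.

Step 1: +4 fires, +2 burnt (F count now 4)
Step 2: +5 fires, +4 burnt (F count now 5)
Step 3: +4 fires, +5 burnt (F count now 4)
Step 4: +2 fires, +4 burnt (F count now 2)
Step 5: +0 fires, +2 burnt (F count now 0)
Fire out after step 5
Initially T: 21, now '.': 24
Total burnt (originally-T cells now '.'): 15

Answer: 15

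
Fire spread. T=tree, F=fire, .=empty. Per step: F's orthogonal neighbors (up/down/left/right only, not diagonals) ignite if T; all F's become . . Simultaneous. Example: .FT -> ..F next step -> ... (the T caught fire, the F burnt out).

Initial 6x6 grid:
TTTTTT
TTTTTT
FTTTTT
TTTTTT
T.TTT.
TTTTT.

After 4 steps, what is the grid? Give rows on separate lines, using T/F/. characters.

Step 1: 3 trees catch fire, 1 burn out
  TTTTTT
  FTTTTT
  .FTTTT
  FTTTTT
  T.TTT.
  TTTTT.
Step 2: 5 trees catch fire, 3 burn out
  FTTTTT
  .FTTTT
  ..FTTT
  .FTTTT
  F.TTT.
  TTTTT.
Step 3: 5 trees catch fire, 5 burn out
  .FTTTT
  ..FTTT
  ...FTT
  ..FTTT
  ..TTT.
  FTTTT.
Step 4: 6 trees catch fire, 5 burn out
  ..FTTT
  ...FTT
  ....FT
  ...FTT
  ..FTT.
  .FTTT.

..FTTT
...FTT
....FT
...FTT
..FTT.
.FTTT.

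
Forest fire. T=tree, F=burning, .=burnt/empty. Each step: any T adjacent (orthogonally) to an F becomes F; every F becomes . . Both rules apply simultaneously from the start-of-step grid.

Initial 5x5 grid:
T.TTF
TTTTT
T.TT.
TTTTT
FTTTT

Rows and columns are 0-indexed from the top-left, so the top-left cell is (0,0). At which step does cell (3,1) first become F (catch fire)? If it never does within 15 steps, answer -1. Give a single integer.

Step 1: cell (3,1)='T' (+4 fires, +2 burnt)
Step 2: cell (3,1)='F' (+5 fires, +4 burnt)
  -> target ignites at step 2
Step 3: cell (3,1)='.' (+5 fires, +5 burnt)
Step 4: cell (3,1)='.' (+5 fires, +5 burnt)
Step 5: cell (3,1)='.' (+1 fires, +5 burnt)
Step 6: cell (3,1)='.' (+0 fires, +1 burnt)
  fire out at step 6

2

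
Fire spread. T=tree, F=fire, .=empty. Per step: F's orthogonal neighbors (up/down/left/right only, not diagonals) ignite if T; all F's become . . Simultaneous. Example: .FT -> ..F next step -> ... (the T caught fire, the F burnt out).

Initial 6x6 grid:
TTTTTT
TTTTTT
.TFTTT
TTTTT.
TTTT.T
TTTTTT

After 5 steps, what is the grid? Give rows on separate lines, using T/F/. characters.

Step 1: 4 trees catch fire, 1 burn out
  TTTTTT
  TTFTTT
  .F.FTT
  TTFTT.
  TTTT.T
  TTTTTT
Step 2: 7 trees catch fire, 4 burn out
  TTFTTT
  TF.FTT
  ....FT
  TF.FT.
  TTFT.T
  TTTTTT
Step 3: 10 trees catch fire, 7 burn out
  TF.FTT
  F...FT
  .....F
  F...F.
  TF.F.T
  TTFTTT
Step 4: 6 trees catch fire, 10 burn out
  F...FT
  .....F
  ......
  ......
  F....T
  TF.FTT
Step 5: 3 trees catch fire, 6 burn out
  .....F
  ......
  ......
  ......
  .....T
  F...FT

.....F
......
......
......
.....T
F...FT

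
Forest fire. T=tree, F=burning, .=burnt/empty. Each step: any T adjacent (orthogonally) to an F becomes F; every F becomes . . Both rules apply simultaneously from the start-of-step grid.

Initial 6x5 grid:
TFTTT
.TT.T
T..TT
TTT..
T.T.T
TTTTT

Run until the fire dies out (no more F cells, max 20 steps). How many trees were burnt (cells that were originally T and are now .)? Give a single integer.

Step 1: +3 fires, +1 burnt (F count now 3)
Step 2: +2 fires, +3 burnt (F count now 2)
Step 3: +1 fires, +2 burnt (F count now 1)
Step 4: +1 fires, +1 burnt (F count now 1)
Step 5: +1 fires, +1 burnt (F count now 1)
Step 6: +1 fires, +1 burnt (F count now 1)
Step 7: +0 fires, +1 burnt (F count now 0)
Fire out after step 7
Initially T: 21, now '.': 18
Total burnt (originally-T cells now '.'): 9

Answer: 9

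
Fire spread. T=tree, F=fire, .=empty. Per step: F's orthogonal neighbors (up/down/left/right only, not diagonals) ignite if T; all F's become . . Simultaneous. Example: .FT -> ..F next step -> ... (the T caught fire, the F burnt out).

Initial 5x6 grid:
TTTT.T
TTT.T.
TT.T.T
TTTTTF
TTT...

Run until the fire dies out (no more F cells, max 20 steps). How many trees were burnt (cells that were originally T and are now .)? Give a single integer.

Step 1: +2 fires, +1 burnt (F count now 2)
Step 2: +1 fires, +2 burnt (F count now 1)
Step 3: +2 fires, +1 burnt (F count now 2)
Step 4: +2 fires, +2 burnt (F count now 2)
Step 5: +3 fires, +2 burnt (F count now 3)
Step 6: +3 fires, +3 burnt (F count now 3)
Step 7: +3 fires, +3 burnt (F count now 3)
Step 8: +2 fires, +3 burnt (F count now 2)
Step 9: +1 fires, +2 burnt (F count now 1)
Step 10: +0 fires, +1 burnt (F count now 0)
Fire out after step 10
Initially T: 21, now '.': 28
Total burnt (originally-T cells now '.'): 19

Answer: 19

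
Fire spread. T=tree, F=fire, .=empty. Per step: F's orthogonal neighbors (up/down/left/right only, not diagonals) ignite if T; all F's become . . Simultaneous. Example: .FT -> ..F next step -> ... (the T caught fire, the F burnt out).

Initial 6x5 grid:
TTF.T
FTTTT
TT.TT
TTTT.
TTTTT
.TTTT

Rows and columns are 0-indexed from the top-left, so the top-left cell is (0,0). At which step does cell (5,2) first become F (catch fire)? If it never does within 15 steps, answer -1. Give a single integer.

Step 1: cell (5,2)='T' (+5 fires, +2 burnt)
Step 2: cell (5,2)='T' (+3 fires, +5 burnt)
Step 3: cell (5,2)='T' (+4 fires, +3 burnt)
Step 4: cell (5,2)='T' (+5 fires, +4 burnt)
Step 5: cell (5,2)='T' (+3 fires, +5 burnt)
Step 6: cell (5,2)='F' (+3 fires, +3 burnt)
  -> target ignites at step 6
Step 7: cell (5,2)='.' (+1 fires, +3 burnt)
Step 8: cell (5,2)='.' (+0 fires, +1 burnt)
  fire out at step 8

6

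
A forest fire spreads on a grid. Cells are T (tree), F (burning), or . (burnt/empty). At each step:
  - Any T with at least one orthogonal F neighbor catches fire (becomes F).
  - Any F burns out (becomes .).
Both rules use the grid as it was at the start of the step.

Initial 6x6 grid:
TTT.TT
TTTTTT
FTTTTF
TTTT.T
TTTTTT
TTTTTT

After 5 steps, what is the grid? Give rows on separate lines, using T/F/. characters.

Step 1: 6 trees catch fire, 2 burn out
  TTT.TT
  FTTTTF
  .FTTF.
  FTTT.F
  TTTTTT
  TTTTTT
Step 2: 9 trees catch fire, 6 burn out
  FTT.TF
  .FTTF.
  ..FF..
  .FTT..
  FTTTTF
  TTTTTT
Step 3: 10 trees catch fire, 9 burn out
  .FT.F.
  ..FF..
  ......
  ..FF..
  .FTTF.
  FTTTTF
Step 4: 5 trees catch fire, 10 burn out
  ..F...
  ......
  ......
  ......
  ..FF..
  .FTTF.
Step 5: 2 trees catch fire, 5 burn out
  ......
  ......
  ......
  ......
  ......
  ..FF..

......
......
......
......
......
..FF..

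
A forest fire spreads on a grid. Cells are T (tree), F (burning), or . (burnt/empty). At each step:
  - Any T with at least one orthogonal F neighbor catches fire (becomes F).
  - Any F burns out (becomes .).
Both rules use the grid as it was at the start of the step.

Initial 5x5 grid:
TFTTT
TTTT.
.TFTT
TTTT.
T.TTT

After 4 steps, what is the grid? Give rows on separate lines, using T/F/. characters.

Step 1: 7 trees catch fire, 2 burn out
  F.FTT
  TFFT.
  .F.FT
  TTFT.
  T.TTT
Step 2: 7 trees catch fire, 7 burn out
  ...FT
  F..F.
  ....F
  TF.F.
  T.FTT
Step 3: 3 trees catch fire, 7 burn out
  ....F
  .....
  .....
  F....
  T..FT
Step 4: 2 trees catch fire, 3 burn out
  .....
  .....
  .....
  .....
  F...F

.....
.....
.....
.....
F...F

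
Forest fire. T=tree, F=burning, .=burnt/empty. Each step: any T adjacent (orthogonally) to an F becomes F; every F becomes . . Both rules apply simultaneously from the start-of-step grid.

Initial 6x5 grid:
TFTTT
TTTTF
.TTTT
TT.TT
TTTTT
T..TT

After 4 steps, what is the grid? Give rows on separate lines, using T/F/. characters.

Step 1: 6 trees catch fire, 2 burn out
  F.FTF
  TFTF.
  .TTTF
  TT.TT
  TTTTT
  T..TT
Step 2: 6 trees catch fire, 6 burn out
  ...F.
  F.F..
  .FTF.
  TT.TF
  TTTTT
  T..TT
Step 3: 4 trees catch fire, 6 burn out
  .....
  .....
  ..F..
  TF.F.
  TTTTF
  T..TT
Step 4: 4 trees catch fire, 4 burn out
  .....
  .....
  .....
  F....
  TFTF.
  T..TF

.....
.....
.....
F....
TFTF.
T..TF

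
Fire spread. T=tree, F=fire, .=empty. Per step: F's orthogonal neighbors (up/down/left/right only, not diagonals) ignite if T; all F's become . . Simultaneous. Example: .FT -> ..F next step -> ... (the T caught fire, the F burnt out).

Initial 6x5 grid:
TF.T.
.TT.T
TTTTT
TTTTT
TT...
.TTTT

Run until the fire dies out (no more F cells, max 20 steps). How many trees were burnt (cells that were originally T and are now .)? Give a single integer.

Answer: 20

Derivation:
Step 1: +2 fires, +1 burnt (F count now 2)
Step 2: +2 fires, +2 burnt (F count now 2)
Step 3: +3 fires, +2 burnt (F count now 3)
Step 4: +4 fires, +3 burnt (F count now 4)
Step 5: +4 fires, +4 burnt (F count now 4)
Step 6: +3 fires, +4 burnt (F count now 3)
Step 7: +1 fires, +3 burnt (F count now 1)
Step 8: +1 fires, +1 burnt (F count now 1)
Step 9: +0 fires, +1 burnt (F count now 0)
Fire out after step 9
Initially T: 21, now '.': 29
Total burnt (originally-T cells now '.'): 20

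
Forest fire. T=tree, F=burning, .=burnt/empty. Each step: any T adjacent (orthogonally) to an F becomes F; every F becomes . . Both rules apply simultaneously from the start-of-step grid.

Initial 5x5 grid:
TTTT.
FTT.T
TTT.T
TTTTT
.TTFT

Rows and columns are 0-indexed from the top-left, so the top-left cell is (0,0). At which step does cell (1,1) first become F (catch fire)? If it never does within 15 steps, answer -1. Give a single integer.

Step 1: cell (1,1)='F' (+6 fires, +2 burnt)
  -> target ignites at step 1
Step 2: cell (1,1)='.' (+7 fires, +6 burnt)
Step 3: cell (1,1)='.' (+4 fires, +7 burnt)
Step 4: cell (1,1)='.' (+2 fires, +4 burnt)
Step 5: cell (1,1)='.' (+0 fires, +2 burnt)
  fire out at step 5

1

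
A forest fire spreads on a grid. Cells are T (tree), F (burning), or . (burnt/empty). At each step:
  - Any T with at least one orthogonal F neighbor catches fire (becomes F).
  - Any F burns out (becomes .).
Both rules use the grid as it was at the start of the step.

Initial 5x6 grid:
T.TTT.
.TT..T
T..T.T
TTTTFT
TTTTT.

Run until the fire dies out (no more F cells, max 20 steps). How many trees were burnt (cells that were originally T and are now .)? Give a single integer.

Answer: 14

Derivation:
Step 1: +3 fires, +1 burnt (F count now 3)
Step 2: +4 fires, +3 burnt (F count now 4)
Step 3: +3 fires, +4 burnt (F count now 3)
Step 4: +2 fires, +3 burnt (F count now 2)
Step 5: +2 fires, +2 burnt (F count now 2)
Step 6: +0 fires, +2 burnt (F count now 0)
Fire out after step 6
Initially T: 20, now '.': 24
Total burnt (originally-T cells now '.'): 14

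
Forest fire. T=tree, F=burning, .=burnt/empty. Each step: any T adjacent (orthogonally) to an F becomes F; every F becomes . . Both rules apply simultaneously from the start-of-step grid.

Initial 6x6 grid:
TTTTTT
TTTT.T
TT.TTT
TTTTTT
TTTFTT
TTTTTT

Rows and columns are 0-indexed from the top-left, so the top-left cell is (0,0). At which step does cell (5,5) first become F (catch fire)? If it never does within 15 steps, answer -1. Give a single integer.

Step 1: cell (5,5)='T' (+4 fires, +1 burnt)
Step 2: cell (5,5)='T' (+7 fires, +4 burnt)
Step 3: cell (5,5)='F' (+7 fires, +7 burnt)
  -> target ignites at step 3
Step 4: cell (5,5)='.' (+6 fires, +7 burnt)
Step 5: cell (5,5)='.' (+5 fires, +6 burnt)
Step 6: cell (5,5)='.' (+3 fires, +5 burnt)
Step 7: cell (5,5)='.' (+1 fires, +3 burnt)
Step 8: cell (5,5)='.' (+0 fires, +1 burnt)
  fire out at step 8

3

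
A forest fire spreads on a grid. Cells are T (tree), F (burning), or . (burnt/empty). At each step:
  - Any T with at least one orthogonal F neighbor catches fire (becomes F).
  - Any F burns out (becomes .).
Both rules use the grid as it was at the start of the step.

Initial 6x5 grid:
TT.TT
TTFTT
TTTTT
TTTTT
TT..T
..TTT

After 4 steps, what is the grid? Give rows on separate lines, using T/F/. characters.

Step 1: 3 trees catch fire, 1 burn out
  TT.TT
  TF.FT
  TTFTT
  TTTTT
  TT..T
  ..TTT
Step 2: 7 trees catch fire, 3 burn out
  TF.FT
  F...F
  TF.FT
  TTFTT
  TT..T
  ..TTT
Step 3: 6 trees catch fire, 7 burn out
  F...F
  .....
  F...F
  TF.FT
  TT..T
  ..TTT
Step 4: 3 trees catch fire, 6 burn out
  .....
  .....
  .....
  F...F
  TF..T
  ..TTT

.....
.....
.....
F...F
TF..T
..TTT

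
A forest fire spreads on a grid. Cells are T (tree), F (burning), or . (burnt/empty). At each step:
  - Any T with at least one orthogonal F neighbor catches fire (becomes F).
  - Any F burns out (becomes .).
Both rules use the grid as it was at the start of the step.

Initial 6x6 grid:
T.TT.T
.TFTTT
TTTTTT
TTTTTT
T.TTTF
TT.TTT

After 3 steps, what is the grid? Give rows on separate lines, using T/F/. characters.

Step 1: 7 trees catch fire, 2 burn out
  T.FT.T
  .F.FTT
  TTFTTT
  TTTTTF
  T.TTF.
  TT.TTF
Step 2: 9 trees catch fire, 7 burn out
  T..F.T
  ....FT
  TF.FTF
  TTFTF.
  T.TF..
  TT.TF.
Step 3: 7 trees catch fire, 9 burn out
  T....T
  .....F
  F...F.
  TF.F..
  T.F...
  TT.F..

T....T
.....F
F...F.
TF.F..
T.F...
TT.F..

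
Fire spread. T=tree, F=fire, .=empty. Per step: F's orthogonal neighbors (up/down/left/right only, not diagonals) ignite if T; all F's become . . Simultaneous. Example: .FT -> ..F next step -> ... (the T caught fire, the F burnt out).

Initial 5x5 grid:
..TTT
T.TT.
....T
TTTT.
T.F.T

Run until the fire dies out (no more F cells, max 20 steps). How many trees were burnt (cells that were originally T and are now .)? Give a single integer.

Step 1: +1 fires, +1 burnt (F count now 1)
Step 2: +2 fires, +1 burnt (F count now 2)
Step 3: +1 fires, +2 burnt (F count now 1)
Step 4: +1 fires, +1 burnt (F count now 1)
Step 5: +0 fires, +1 burnt (F count now 0)
Fire out after step 5
Initially T: 13, now '.': 17
Total burnt (originally-T cells now '.'): 5

Answer: 5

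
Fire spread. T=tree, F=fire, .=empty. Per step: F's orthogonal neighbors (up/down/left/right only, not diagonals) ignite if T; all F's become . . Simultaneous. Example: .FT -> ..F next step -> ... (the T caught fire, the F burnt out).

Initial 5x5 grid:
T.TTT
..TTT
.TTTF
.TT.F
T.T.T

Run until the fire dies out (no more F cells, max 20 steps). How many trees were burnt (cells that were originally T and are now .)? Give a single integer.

Step 1: +3 fires, +2 burnt (F count now 3)
Step 2: +3 fires, +3 burnt (F count now 3)
Step 3: +4 fires, +3 burnt (F count now 4)
Step 4: +3 fires, +4 burnt (F count now 3)
Step 5: +0 fires, +3 burnt (F count now 0)
Fire out after step 5
Initially T: 15, now '.': 23
Total burnt (originally-T cells now '.'): 13

Answer: 13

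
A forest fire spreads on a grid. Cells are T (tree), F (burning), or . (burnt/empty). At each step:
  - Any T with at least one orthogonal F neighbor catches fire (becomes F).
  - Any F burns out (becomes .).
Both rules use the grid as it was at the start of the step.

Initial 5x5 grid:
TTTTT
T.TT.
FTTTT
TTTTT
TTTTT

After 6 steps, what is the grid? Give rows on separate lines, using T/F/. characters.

Step 1: 3 trees catch fire, 1 burn out
  TTTTT
  F.TT.
  .FTTT
  FTTTT
  TTTTT
Step 2: 4 trees catch fire, 3 burn out
  FTTTT
  ..TT.
  ..FTT
  .FTTT
  FTTTT
Step 3: 5 trees catch fire, 4 burn out
  .FTTT
  ..FT.
  ...FT
  ..FTT
  .FTTT
Step 4: 5 trees catch fire, 5 burn out
  ..FTT
  ...F.
  ....F
  ...FT
  ..FTT
Step 5: 3 trees catch fire, 5 burn out
  ...FT
  .....
  .....
  ....F
  ...FT
Step 6: 2 trees catch fire, 3 burn out
  ....F
  .....
  .....
  .....
  ....F

....F
.....
.....
.....
....F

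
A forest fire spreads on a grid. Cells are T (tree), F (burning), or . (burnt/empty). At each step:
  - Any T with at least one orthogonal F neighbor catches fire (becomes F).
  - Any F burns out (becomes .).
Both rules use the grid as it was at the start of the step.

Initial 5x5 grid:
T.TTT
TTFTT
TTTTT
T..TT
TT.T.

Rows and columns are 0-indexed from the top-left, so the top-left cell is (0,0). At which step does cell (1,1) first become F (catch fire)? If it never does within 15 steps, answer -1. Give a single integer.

Step 1: cell (1,1)='F' (+4 fires, +1 burnt)
  -> target ignites at step 1
Step 2: cell (1,1)='.' (+5 fires, +4 burnt)
Step 3: cell (1,1)='.' (+5 fires, +5 burnt)
Step 4: cell (1,1)='.' (+3 fires, +5 burnt)
Step 5: cell (1,1)='.' (+1 fires, +3 burnt)
Step 6: cell (1,1)='.' (+1 fires, +1 burnt)
Step 7: cell (1,1)='.' (+0 fires, +1 burnt)
  fire out at step 7

1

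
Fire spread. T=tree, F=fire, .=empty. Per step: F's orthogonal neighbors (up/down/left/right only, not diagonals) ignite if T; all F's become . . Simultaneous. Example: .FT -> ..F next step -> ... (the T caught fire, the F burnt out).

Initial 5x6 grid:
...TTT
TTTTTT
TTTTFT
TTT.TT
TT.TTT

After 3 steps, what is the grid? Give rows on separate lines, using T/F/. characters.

Step 1: 4 trees catch fire, 1 burn out
  ...TTT
  TTTTFT
  TTTF.F
  TTT.FT
  TT.TTT
Step 2: 6 trees catch fire, 4 burn out
  ...TFT
  TTTF.F
  TTF...
  TTT..F
  TT.TFT
Step 3: 7 trees catch fire, 6 burn out
  ...F.F
  TTF...
  TF....
  TTF...
  TT.F.F

...F.F
TTF...
TF....
TTF...
TT.F.F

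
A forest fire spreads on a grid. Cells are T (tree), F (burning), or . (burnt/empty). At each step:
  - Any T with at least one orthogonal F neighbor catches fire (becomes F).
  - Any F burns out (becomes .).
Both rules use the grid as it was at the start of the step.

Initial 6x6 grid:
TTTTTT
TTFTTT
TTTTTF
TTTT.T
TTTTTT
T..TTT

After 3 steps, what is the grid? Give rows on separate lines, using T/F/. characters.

Step 1: 7 trees catch fire, 2 burn out
  TTFTTT
  TF.FTF
  TTFTF.
  TTTT.F
  TTTTTT
  T..TTT
Step 2: 9 trees catch fire, 7 burn out
  TF.FTF
  F...F.
  TF.F..
  TTFT..
  TTTTTF
  T..TTT
Step 3: 8 trees catch fire, 9 burn out
  F...F.
  ......
  F.....
  TF.F..
  TTFTF.
  T..TTF

F...F.
......
F.....
TF.F..
TTFTF.
T..TTF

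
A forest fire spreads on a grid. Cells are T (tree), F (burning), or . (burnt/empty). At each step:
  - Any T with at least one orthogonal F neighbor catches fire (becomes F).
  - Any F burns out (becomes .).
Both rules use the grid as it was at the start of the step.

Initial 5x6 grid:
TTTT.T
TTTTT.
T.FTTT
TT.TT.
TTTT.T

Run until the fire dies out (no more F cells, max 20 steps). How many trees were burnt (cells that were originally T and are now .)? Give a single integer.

Answer: 21

Derivation:
Step 1: +2 fires, +1 burnt (F count now 2)
Step 2: +5 fires, +2 burnt (F count now 5)
Step 3: +7 fires, +5 burnt (F count now 7)
Step 4: +3 fires, +7 burnt (F count now 3)
Step 5: +2 fires, +3 burnt (F count now 2)
Step 6: +2 fires, +2 burnt (F count now 2)
Step 7: +0 fires, +2 burnt (F count now 0)
Fire out after step 7
Initially T: 23, now '.': 28
Total burnt (originally-T cells now '.'): 21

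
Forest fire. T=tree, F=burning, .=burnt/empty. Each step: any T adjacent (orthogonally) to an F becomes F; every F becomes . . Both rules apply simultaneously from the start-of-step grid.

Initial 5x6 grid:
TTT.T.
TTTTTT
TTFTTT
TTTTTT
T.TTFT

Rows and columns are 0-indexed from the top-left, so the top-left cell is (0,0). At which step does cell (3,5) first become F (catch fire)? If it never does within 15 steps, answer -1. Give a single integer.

Step 1: cell (3,5)='T' (+7 fires, +2 burnt)
Step 2: cell (3,5)='F' (+9 fires, +7 burnt)
  -> target ignites at step 2
Step 3: cell (3,5)='.' (+5 fires, +9 burnt)
Step 4: cell (3,5)='.' (+4 fires, +5 burnt)
Step 5: cell (3,5)='.' (+0 fires, +4 burnt)
  fire out at step 5

2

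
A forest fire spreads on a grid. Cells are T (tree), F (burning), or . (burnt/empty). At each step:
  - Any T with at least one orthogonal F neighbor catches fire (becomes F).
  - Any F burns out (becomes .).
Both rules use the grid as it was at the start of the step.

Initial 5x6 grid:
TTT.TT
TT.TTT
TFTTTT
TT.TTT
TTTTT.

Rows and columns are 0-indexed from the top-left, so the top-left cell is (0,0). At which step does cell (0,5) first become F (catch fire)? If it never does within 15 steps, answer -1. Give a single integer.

Step 1: cell (0,5)='T' (+4 fires, +1 burnt)
Step 2: cell (0,5)='T' (+5 fires, +4 burnt)
Step 3: cell (0,5)='T' (+7 fires, +5 burnt)
Step 4: cell (0,5)='T' (+4 fires, +7 burnt)
Step 5: cell (0,5)='T' (+4 fires, +4 burnt)
Step 6: cell (0,5)='F' (+1 fires, +4 burnt)
  -> target ignites at step 6
Step 7: cell (0,5)='.' (+0 fires, +1 burnt)
  fire out at step 7

6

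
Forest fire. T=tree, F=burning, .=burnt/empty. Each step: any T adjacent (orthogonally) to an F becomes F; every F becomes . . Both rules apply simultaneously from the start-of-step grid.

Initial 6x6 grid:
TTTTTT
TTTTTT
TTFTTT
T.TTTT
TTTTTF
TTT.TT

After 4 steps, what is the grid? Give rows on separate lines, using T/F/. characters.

Step 1: 7 trees catch fire, 2 burn out
  TTTTTT
  TTFTTT
  TF.FTT
  T.FTTF
  TTTTF.
  TTT.TF
Step 2: 11 trees catch fire, 7 burn out
  TTFTTT
  TF.FTT
  F...FF
  T..FF.
  TTFF..
  TTT.F.
Step 3: 8 trees catch fire, 11 burn out
  TF.FTT
  F...FF
  ......
  F.....
  TF....
  TTF...
Step 4: 5 trees catch fire, 8 burn out
  F...FF
  ......
  ......
  ......
  F.....
  TF....

F...FF
......
......
......
F.....
TF....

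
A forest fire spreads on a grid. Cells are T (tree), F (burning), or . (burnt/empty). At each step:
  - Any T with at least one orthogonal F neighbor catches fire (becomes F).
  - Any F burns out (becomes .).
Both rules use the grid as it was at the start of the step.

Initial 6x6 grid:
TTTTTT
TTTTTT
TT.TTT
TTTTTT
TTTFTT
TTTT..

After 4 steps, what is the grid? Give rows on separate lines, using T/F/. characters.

Step 1: 4 trees catch fire, 1 burn out
  TTTTTT
  TTTTTT
  TT.TTT
  TTTFTT
  TTF.FT
  TTTF..
Step 2: 6 trees catch fire, 4 burn out
  TTTTTT
  TTTTTT
  TT.FTT
  TTF.FT
  TF...F
  TTF...
Step 3: 6 trees catch fire, 6 burn out
  TTTTTT
  TTTFTT
  TT..FT
  TF...F
  F.....
  TF....
Step 4: 7 trees catch fire, 6 burn out
  TTTFTT
  TTF.FT
  TF...F
  F.....
  ......
  F.....

TTTFTT
TTF.FT
TF...F
F.....
......
F.....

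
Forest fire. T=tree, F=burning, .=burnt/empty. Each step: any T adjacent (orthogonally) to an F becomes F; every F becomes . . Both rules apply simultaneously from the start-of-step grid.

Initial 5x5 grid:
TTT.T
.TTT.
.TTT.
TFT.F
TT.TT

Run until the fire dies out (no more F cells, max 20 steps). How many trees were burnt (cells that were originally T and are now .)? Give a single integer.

Answer: 15

Derivation:
Step 1: +5 fires, +2 burnt (F count now 5)
Step 2: +4 fires, +5 burnt (F count now 4)
Step 3: +3 fires, +4 burnt (F count now 3)
Step 4: +3 fires, +3 burnt (F count now 3)
Step 5: +0 fires, +3 burnt (F count now 0)
Fire out after step 5
Initially T: 16, now '.': 24
Total burnt (originally-T cells now '.'): 15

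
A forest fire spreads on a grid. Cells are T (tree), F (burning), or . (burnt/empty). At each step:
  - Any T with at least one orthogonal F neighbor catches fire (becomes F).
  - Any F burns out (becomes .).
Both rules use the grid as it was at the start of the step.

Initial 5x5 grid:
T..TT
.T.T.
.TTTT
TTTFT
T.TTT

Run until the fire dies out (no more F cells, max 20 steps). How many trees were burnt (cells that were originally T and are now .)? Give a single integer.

Answer: 16

Derivation:
Step 1: +4 fires, +1 burnt (F count now 4)
Step 2: +6 fires, +4 burnt (F count now 6)
Step 3: +3 fires, +6 burnt (F count now 3)
Step 4: +3 fires, +3 burnt (F count now 3)
Step 5: +0 fires, +3 burnt (F count now 0)
Fire out after step 5
Initially T: 17, now '.': 24
Total burnt (originally-T cells now '.'): 16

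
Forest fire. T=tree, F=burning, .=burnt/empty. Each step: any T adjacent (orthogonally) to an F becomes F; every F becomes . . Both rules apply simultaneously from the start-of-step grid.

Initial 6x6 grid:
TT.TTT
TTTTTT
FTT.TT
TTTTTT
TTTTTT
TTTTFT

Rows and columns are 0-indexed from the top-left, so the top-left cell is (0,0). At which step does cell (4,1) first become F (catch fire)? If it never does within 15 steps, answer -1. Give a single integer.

Step 1: cell (4,1)='T' (+6 fires, +2 burnt)
Step 2: cell (4,1)='T' (+9 fires, +6 burnt)
Step 3: cell (4,1)='F' (+10 fires, +9 burnt)
  -> target ignites at step 3
Step 4: cell (4,1)='.' (+3 fires, +10 burnt)
Step 5: cell (4,1)='.' (+3 fires, +3 burnt)
Step 6: cell (4,1)='.' (+1 fires, +3 burnt)
Step 7: cell (4,1)='.' (+0 fires, +1 burnt)
  fire out at step 7

3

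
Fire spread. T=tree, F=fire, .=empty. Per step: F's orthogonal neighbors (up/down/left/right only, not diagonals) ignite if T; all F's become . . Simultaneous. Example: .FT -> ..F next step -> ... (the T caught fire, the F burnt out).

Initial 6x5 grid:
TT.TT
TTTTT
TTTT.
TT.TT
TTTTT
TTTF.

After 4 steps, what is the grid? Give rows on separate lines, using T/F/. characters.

Step 1: 2 trees catch fire, 1 burn out
  TT.TT
  TTTTT
  TTTT.
  TT.TT
  TTTFT
  TTF..
Step 2: 4 trees catch fire, 2 burn out
  TT.TT
  TTTTT
  TTTT.
  TT.FT
  TTF.F
  TF...
Step 3: 4 trees catch fire, 4 burn out
  TT.TT
  TTTTT
  TTTF.
  TT..F
  TF...
  F....
Step 4: 4 trees catch fire, 4 burn out
  TT.TT
  TTTFT
  TTF..
  TF...
  F....
  .....

TT.TT
TTTFT
TTF..
TF...
F....
.....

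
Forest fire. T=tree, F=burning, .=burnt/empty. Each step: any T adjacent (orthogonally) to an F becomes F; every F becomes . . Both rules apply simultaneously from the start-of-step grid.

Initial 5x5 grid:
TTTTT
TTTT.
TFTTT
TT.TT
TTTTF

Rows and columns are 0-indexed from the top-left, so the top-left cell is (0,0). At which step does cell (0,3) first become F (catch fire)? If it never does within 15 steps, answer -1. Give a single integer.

Step 1: cell (0,3)='T' (+6 fires, +2 burnt)
Step 2: cell (0,3)='T' (+9 fires, +6 burnt)
Step 3: cell (0,3)='T' (+4 fires, +9 burnt)
Step 4: cell (0,3)='F' (+1 fires, +4 burnt)
  -> target ignites at step 4
Step 5: cell (0,3)='.' (+1 fires, +1 burnt)
Step 6: cell (0,3)='.' (+0 fires, +1 burnt)
  fire out at step 6

4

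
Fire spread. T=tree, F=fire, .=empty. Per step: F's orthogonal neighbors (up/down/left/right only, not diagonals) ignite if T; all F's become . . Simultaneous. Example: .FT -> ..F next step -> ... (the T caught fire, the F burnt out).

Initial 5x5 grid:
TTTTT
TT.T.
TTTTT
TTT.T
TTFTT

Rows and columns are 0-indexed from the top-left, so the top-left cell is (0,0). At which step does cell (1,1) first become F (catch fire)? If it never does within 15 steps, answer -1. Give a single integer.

Step 1: cell (1,1)='T' (+3 fires, +1 burnt)
Step 2: cell (1,1)='T' (+4 fires, +3 burnt)
Step 3: cell (1,1)='T' (+4 fires, +4 burnt)
Step 4: cell (1,1)='F' (+4 fires, +4 burnt)
  -> target ignites at step 4
Step 5: cell (1,1)='.' (+3 fires, +4 burnt)
Step 6: cell (1,1)='.' (+3 fires, +3 burnt)
Step 7: cell (1,1)='.' (+0 fires, +3 burnt)
  fire out at step 7

4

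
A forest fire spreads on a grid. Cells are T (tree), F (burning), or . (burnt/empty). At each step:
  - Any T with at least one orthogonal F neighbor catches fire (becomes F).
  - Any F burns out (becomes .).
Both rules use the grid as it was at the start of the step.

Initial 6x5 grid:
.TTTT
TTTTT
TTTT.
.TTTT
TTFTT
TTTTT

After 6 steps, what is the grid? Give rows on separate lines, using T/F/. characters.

Step 1: 4 trees catch fire, 1 burn out
  .TTTT
  TTTTT
  TTTT.
  .TFTT
  TF.FT
  TTFTT
Step 2: 7 trees catch fire, 4 burn out
  .TTTT
  TTTTT
  TTFT.
  .F.FT
  F...F
  TF.FT
Step 3: 6 trees catch fire, 7 burn out
  .TTTT
  TTFTT
  TF.F.
  ....F
  .....
  F...F
Step 4: 4 trees catch fire, 6 burn out
  .TFTT
  TF.FT
  F....
  .....
  .....
  .....
Step 5: 4 trees catch fire, 4 burn out
  .F.FT
  F...F
  .....
  .....
  .....
  .....
Step 6: 1 trees catch fire, 4 burn out
  ....F
  .....
  .....
  .....
  .....
  .....

....F
.....
.....
.....
.....
.....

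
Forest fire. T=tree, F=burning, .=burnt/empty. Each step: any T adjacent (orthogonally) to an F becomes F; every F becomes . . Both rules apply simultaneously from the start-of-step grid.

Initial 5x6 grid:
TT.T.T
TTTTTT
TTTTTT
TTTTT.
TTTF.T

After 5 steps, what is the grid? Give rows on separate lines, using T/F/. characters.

Step 1: 2 trees catch fire, 1 burn out
  TT.T.T
  TTTTTT
  TTTTTT
  TTTFT.
  TTF..T
Step 2: 4 trees catch fire, 2 burn out
  TT.T.T
  TTTTTT
  TTTFTT
  TTF.F.
  TF...T
Step 3: 5 trees catch fire, 4 burn out
  TT.T.T
  TTTFTT
  TTF.FT
  TF....
  F....T
Step 4: 6 trees catch fire, 5 burn out
  TT.F.T
  TTF.FT
  TF...F
  F.....
  .....T
Step 5: 3 trees catch fire, 6 burn out
  TT...T
  TF...F
  F.....
  ......
  .....T

TT...T
TF...F
F.....
......
.....T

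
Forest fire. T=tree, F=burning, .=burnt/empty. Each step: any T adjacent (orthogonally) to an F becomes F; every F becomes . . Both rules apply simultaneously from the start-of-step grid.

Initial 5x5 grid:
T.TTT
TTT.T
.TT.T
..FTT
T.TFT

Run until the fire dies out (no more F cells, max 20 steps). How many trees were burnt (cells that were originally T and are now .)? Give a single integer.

Answer: 15

Derivation:
Step 1: +4 fires, +2 burnt (F count now 4)
Step 2: +3 fires, +4 burnt (F count now 3)
Step 3: +3 fires, +3 burnt (F count now 3)
Step 4: +3 fires, +3 burnt (F count now 3)
Step 5: +2 fires, +3 burnt (F count now 2)
Step 6: +0 fires, +2 burnt (F count now 0)
Fire out after step 6
Initially T: 16, now '.': 24
Total burnt (originally-T cells now '.'): 15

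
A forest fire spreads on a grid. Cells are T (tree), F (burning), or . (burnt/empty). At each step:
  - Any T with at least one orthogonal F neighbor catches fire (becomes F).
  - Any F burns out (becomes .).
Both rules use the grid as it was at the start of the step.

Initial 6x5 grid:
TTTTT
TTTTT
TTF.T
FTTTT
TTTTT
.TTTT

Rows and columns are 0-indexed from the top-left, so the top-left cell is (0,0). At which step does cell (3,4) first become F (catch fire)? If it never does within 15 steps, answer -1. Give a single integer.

Step 1: cell (3,4)='T' (+6 fires, +2 burnt)
Step 2: cell (3,4)='T' (+7 fires, +6 burnt)
Step 3: cell (3,4)='F' (+8 fires, +7 burnt)
  -> target ignites at step 3
Step 4: cell (3,4)='.' (+4 fires, +8 burnt)
Step 5: cell (3,4)='.' (+1 fires, +4 burnt)
Step 6: cell (3,4)='.' (+0 fires, +1 burnt)
  fire out at step 6

3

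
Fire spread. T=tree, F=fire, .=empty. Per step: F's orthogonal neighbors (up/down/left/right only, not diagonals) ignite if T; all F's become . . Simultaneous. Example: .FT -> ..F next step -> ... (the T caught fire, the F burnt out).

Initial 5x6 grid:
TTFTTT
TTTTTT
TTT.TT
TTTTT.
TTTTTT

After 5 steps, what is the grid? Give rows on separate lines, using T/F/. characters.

Step 1: 3 trees catch fire, 1 burn out
  TF.FTT
  TTFTTT
  TTT.TT
  TTTTT.
  TTTTTT
Step 2: 5 trees catch fire, 3 burn out
  F...FT
  TF.FTT
  TTF.TT
  TTTTT.
  TTTTTT
Step 3: 5 trees catch fire, 5 burn out
  .....F
  F...FT
  TF..TT
  TTFTT.
  TTTTTT
Step 4: 6 trees catch fire, 5 burn out
  ......
  .....F
  F...FT
  TF.FT.
  TTFTTT
Step 5: 5 trees catch fire, 6 burn out
  ......
  ......
  .....F
  F...F.
  TF.FTT

......
......
.....F
F...F.
TF.FTT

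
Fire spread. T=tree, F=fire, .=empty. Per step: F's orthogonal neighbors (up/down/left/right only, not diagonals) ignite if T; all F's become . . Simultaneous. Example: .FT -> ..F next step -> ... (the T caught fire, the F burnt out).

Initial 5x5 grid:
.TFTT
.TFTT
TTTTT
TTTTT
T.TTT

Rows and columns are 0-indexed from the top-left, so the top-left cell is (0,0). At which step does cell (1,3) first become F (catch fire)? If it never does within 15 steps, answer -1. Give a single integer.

Step 1: cell (1,3)='F' (+5 fires, +2 burnt)
  -> target ignites at step 1
Step 2: cell (1,3)='.' (+5 fires, +5 burnt)
Step 3: cell (1,3)='.' (+5 fires, +5 burnt)
Step 4: cell (1,3)='.' (+3 fires, +5 burnt)
Step 5: cell (1,3)='.' (+2 fires, +3 burnt)
Step 6: cell (1,3)='.' (+0 fires, +2 burnt)
  fire out at step 6

1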